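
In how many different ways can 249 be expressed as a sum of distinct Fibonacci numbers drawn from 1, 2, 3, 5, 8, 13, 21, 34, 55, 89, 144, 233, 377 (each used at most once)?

Starting from the Zeckendorf form and repeatedly splitting a term F_k into F_{k−1} + F_{k−2} (when neither is already used) reaches every representation.
249 = 233+13+3 = 233+13+2+1 = 233+8+5+3 = 144+89+13+3 = 233+8+5+2+1 = … (9 more), for 14 in all.

14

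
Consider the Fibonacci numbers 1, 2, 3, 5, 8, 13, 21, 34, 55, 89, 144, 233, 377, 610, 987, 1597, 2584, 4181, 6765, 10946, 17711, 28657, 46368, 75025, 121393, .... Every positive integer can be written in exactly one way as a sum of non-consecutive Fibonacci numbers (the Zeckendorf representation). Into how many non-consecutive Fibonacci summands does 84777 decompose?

84777 − 75025 = 9752
9752 − 6765 = 2987
2987 − 2584 = 403
403 − 377 = 26
26 − 21 = 5
5 − 5 = 0
84777 = 75025 + 6765 + 2584 + 377 + 21 + 5, which has 6 terms.

6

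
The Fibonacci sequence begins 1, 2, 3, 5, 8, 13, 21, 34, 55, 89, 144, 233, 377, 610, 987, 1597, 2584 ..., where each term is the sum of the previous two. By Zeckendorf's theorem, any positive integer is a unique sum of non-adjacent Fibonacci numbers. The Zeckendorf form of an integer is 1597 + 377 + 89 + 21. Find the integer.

2084

1597 + 377 + 89 + 21 = 2084.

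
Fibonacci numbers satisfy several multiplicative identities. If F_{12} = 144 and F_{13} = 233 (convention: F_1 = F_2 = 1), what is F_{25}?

75025

By F_{2k+1} = F_k² + F_{k+1}²: F_{25} = 144² + 233² = 20736 + 54289 = 75025.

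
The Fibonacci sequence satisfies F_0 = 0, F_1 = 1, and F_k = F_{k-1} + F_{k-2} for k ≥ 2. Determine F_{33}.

Iterating the recurrence up to F_{25} = 75025 and F_{24} = 46368:
F_{26} = F_{25} + F_{24} = 75025 + 46368 = 121393
F_{27} = F_{26} + F_{25} = 121393 + 75025 = 196418
F_{28} = F_{27} + F_{26} = 196418 + 121393 = 317811
F_{29} = F_{28} + F_{27} = 317811 + 196418 = 514229
F_{30} = F_{29} + F_{28} = 514229 + 317811 = 832040
F_{31} = F_{30} + F_{29} = 832040 + 514229 = 1346269
F_{32} = F_{31} + F_{30} = 1346269 + 832040 = 2178309
F_{33} = F_{32} + F_{31} = 2178309 + 1346269 = 3524578

3524578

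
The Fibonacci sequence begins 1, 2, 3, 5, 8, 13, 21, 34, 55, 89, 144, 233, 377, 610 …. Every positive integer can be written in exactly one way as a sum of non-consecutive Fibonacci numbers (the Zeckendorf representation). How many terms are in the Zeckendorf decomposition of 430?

5

subtract 377 from 430: 53 remains
subtract 34 from 53: 19 remains
subtract 13 from 19: 6 remains
subtract 5 from 6: 1 remains
subtract 1 from 1: 0 remains
430 = 377 + 34 + 13 + 5 + 1, which has 5 terms.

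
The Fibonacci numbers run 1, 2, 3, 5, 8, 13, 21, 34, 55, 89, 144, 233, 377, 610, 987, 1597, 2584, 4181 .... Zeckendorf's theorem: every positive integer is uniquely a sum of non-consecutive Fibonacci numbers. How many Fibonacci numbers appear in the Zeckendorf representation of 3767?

6

Greedily peel off the largest Fibonacci term at each step:
subtract 2584 from 3767: 1183 remains
subtract 987 from 1183: 196 remains
subtract 144 from 196: 52 remains
subtract 34 from 52: 18 remains
subtract 13 from 18: 5 remains
subtract 5 from 5: 0 remains
3767 = 2584 + 987 + 144 + 34 + 13 + 5, which has 6 terms.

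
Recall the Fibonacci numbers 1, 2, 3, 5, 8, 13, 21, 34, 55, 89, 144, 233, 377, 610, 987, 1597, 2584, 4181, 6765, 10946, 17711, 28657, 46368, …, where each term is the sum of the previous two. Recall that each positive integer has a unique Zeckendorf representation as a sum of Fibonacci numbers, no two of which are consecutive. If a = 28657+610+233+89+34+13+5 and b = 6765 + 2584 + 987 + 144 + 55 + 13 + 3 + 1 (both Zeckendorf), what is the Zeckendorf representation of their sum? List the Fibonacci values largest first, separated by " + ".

28657 + 10946 + 377 + 144 + 55 + 13 + 1

The two numbers are 29641 and 10552, so their sum is 40193.
40193 − 28657 = 11536
11536 − 10946 = 590
590 − 377 = 213
213 − 144 = 69
69 − 55 = 14
14 − 13 = 1
1 − 1 = 0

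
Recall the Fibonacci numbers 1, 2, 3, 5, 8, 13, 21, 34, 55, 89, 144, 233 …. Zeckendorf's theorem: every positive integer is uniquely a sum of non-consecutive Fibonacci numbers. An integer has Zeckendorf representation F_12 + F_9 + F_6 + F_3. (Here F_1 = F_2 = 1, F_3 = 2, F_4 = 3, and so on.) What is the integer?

F_12 + F_9 + F_6 + F_3 = 144 + 34 + 8 + 2 = 188.

188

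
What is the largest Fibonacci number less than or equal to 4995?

4181

4181 ≤ 4995 < 6765, so the largest Fibonacci number not exceeding 4995 is 4181.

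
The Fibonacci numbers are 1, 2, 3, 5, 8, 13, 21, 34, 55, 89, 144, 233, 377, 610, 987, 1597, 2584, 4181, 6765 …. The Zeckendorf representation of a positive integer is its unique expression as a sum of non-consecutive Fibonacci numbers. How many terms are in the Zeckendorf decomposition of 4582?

4

Repeatedly subtract the largest Fibonacci number that fits:
take 4181 (≤ 4582); 4582 − 4181 = 401
take 377 (≤ 401); 401 − 377 = 24
take 21 (≤ 24); 24 − 21 = 3
take 3 (≤ 3); 3 − 3 = 0
4582 = 4181 + 377 + 21 + 3, which has 4 terms.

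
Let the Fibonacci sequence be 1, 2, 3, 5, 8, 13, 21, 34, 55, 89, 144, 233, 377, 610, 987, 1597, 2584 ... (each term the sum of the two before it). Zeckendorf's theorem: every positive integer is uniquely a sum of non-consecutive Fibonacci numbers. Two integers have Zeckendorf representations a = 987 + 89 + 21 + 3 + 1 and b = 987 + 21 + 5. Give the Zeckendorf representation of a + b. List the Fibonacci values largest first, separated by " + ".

1597 + 377 + 89 + 34 + 13 + 3 + 1

The two numbers are 1101 and 1013, so their sum is 2114.
subtract 1597 from 2114: 517 remains
subtract 377 from 517: 140 remains
subtract 89 from 140: 51 remains
subtract 34 from 51: 17 remains
subtract 13 from 17: 4 remains
subtract 3 from 4: 1 remains
subtract 1 from 1: 0 remains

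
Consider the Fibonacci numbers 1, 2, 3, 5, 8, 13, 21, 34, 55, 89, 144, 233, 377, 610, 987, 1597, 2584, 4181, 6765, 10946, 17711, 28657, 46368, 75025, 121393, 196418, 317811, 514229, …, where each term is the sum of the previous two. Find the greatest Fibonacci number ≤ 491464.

317811

317811 ≤ 491464 < 514229, so the largest Fibonacci number not exceeding 491464 is 317811.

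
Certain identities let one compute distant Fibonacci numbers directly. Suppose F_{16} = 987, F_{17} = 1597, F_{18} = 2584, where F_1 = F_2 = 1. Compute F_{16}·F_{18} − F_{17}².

-1

987·2584 − 1597² = 2550408 − 2550409 = -1. (Cassini's identity: F_{k−1}F_{k+1} − F_k² = (−1)^k.)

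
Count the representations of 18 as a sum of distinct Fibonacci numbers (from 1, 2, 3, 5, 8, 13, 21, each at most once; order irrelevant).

Each representation comes from the Zeckendorf form by replacing some F_k with F_{k−1} + F_{k−2} where possible.
18 = 13+5 = 13+3+2 = 8+5+3+2 — 3 representations.

3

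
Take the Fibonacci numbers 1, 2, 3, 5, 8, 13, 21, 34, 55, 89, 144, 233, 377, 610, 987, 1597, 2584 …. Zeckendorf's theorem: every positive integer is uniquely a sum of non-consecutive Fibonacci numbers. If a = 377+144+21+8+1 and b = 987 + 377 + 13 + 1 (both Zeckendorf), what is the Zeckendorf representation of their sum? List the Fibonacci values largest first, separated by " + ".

1597 + 233 + 89 + 8 + 2

The two numbers are 551 and 1378, so their sum is 1929.
1929: greatest Fibonacci not exceeding it is 1597, leaving 332
332: greatest Fibonacci not exceeding it is 233, leaving 99
99: greatest Fibonacci not exceeding it is 89, leaving 10
10: greatest Fibonacci not exceeding it is 8, leaving 2
2: greatest Fibonacci not exceeding it is 2, leaving 0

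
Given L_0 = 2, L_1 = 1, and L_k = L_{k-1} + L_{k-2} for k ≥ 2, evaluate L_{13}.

521

Iterating the recurrence up to L_{6} = 18 and L_{5} = 11:
L_{7} = L_{6} + L_{5} = 18 + 11 = 29
L_{8} = L_{7} + L_{6} = 29 + 18 = 47
L_{9} = L_{8} + L_{7} = 47 + 29 = 76
L_{10} = L_{9} + L_{8} = 76 + 47 = 123
L_{11} = L_{10} + L_{9} = 123 + 76 = 199
L_{12} = L_{11} + L_{10} = 199 + 123 = 322
L_{13} = L_{12} + L_{11} = 322 + 199 = 521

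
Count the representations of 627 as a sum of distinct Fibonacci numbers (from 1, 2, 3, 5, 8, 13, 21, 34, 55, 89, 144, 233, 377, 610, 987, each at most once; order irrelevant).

9

Each representation comes from the Zeckendorf form by replacing some F_k with F_{k−1} + F_{k−2} where possible.
627 = 610+13+3+1 = 610+8+5+3+1 = 377+233+13+3+1 = 377+233+8+5+3+1 = … (5 more), for 9 in all.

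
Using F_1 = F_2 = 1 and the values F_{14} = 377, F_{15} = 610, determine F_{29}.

514229

By the addition formula F_{m+n} = F_m F_{n+1} + F_{m−1} F_n with m=15, n=14: F_{29} = 610·610 + 377·377 = 372100 + 142129 = 514229.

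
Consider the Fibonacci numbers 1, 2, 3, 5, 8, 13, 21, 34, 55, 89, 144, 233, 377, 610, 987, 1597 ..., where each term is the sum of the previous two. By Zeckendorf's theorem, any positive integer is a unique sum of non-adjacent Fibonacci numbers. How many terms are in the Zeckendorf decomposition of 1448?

Greedily peel off the largest Fibonacci term at each step:
1448 − 987 = 461
461 − 377 = 84
84 − 55 = 29
29 − 21 = 8
8 − 8 = 0
1448 = 987 + 377 + 55 + 21 + 8, which has 5 terms.

5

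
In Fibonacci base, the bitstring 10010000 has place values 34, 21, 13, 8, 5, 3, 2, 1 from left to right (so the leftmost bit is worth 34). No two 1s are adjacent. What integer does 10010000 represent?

Summing the place values of the 1 bits: 34 + 8 = 42.

42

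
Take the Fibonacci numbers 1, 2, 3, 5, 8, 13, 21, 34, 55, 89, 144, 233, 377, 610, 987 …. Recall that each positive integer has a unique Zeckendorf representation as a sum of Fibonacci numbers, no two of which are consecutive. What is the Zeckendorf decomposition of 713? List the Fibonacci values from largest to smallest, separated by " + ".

610 + 89 + 13 + 1

Repeatedly subtract the largest Fibonacci number that fits:
713 − 610 = 103
103 − 89 = 14
14 − 13 = 1
1 − 1 = 0
So 713 = 610 + 89 + 13 + 1, with no two terms consecutive in the sequence.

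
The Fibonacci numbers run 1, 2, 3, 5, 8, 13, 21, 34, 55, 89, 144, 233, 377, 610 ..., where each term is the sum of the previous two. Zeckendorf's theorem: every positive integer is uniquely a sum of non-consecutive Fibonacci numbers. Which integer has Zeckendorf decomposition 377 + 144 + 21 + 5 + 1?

548

377 + 144 + 21 + 5 + 1 = 548.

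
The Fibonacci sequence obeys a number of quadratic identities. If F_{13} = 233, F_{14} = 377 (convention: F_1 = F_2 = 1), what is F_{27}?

196418

By the addition formula F_{m+n} = F_m F_{n+1} + F_{m−1} F_n with m=14, n=13: F_{27} = 377·377 + 233·233 = 142129 + 54289 = 196418.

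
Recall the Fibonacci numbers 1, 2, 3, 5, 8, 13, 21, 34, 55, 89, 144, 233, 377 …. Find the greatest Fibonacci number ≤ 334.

233 ≤ 334 < 377, so the largest Fibonacci number not exceeding 334 is 233.

233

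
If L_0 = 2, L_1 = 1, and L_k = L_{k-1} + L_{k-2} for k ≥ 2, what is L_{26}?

271443

Iterating the recurrence up to L_{19} = 9349 and L_{18} = 5778:
L_{20} = L_{19} + L_{18} = 9349 + 5778 = 15127
L_{21} = L_{20} + L_{19} = 15127 + 9349 = 24476
L_{22} = L_{21} + L_{20} = 24476 + 15127 = 39603
L_{23} = L_{22} + L_{21} = 39603 + 24476 = 64079
L_{24} = L_{23} + L_{22} = 64079 + 39603 = 103682
L_{25} = L_{24} + L_{23} = 103682 + 64079 = 167761
L_{26} = L_{25} + L_{24} = 167761 + 103682 = 271443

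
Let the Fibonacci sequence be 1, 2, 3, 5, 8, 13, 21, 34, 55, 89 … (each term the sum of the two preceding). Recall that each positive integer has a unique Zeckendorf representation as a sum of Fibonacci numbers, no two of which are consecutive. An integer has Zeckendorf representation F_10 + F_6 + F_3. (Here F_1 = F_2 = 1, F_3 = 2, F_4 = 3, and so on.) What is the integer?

F_10 + F_6 + F_3 = 55 + 8 + 2 = 65.

65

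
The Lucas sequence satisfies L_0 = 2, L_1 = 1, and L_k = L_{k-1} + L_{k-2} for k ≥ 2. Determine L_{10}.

123

Iterating the recurrence up to L_{4} = 7 and L_{3} = 4:
L_{5} = L_{4} + L_{3} = 7 + 4 = 11
L_{6} = L_{5} + L_{4} = 11 + 7 = 18
L_{7} = L_{6} + L_{5} = 18 + 11 = 29
L_{8} = L_{7} + L_{6} = 29 + 18 = 47
L_{9} = L_{8} + L_{7} = 47 + 29 = 76
L_{10} = L_{9} + L_{8} = 76 + 47 = 123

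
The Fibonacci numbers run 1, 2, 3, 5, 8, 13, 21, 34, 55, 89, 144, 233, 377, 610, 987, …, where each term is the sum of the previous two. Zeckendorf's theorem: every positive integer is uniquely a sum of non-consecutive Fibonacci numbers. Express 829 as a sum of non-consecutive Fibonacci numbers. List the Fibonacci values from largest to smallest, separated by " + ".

take 610 (≤ 829); 829 − 610 = 219
take 144 (≤ 219); 219 − 144 = 75
take 55 (≤ 75); 75 − 55 = 20
take 13 (≤ 20); 20 − 13 = 7
take 5 (≤ 7); 7 − 5 = 2
take 2 (≤ 2); 2 − 2 = 0
So 829 = 610 + 144 + 55 + 13 + 5 + 2, with no two terms consecutive in the sequence.

610 + 144 + 55 + 13 + 5 + 2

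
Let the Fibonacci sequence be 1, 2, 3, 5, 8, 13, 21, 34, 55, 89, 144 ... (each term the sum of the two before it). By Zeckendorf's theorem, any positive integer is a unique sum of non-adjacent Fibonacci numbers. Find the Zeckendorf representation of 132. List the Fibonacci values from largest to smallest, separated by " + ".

subtract 89 from 132: 43 remains
subtract 34 from 43: 9 remains
subtract 8 from 9: 1 remains
subtract 1 from 1: 0 remains
So 132 = 89 + 34 + 8 + 1, with no two terms consecutive in the sequence.

89 + 34 + 8 + 1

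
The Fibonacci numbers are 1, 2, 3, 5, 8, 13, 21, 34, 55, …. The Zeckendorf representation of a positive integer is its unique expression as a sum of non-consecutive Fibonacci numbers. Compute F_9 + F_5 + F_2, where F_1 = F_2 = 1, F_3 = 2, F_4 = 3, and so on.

40

F_9 + F_5 + F_2 = 34 + 5 + 1 = 40.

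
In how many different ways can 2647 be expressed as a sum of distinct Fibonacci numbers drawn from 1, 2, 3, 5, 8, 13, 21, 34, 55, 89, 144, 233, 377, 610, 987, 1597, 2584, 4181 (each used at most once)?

37

2647 = 2584+55+8 = 2584+55+5+3 = 2584+34+21+8 = 1597+987+55+8 = … (33 more), for 37 in all.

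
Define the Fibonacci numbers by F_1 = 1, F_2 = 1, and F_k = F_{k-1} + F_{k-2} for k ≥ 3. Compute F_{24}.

Iterating the recurrence up to F_{20} = 6765 and F_{19} = 4181:
F_{21} = F_{20} + F_{19} = 6765 + 4181 = 10946
F_{22} = F_{21} + F_{20} = 10946 + 6765 = 17711
F_{23} = F_{22} + F_{21} = 17711 + 10946 = 28657
F_{24} = F_{23} + F_{22} = 28657 + 17711 = 46368

46368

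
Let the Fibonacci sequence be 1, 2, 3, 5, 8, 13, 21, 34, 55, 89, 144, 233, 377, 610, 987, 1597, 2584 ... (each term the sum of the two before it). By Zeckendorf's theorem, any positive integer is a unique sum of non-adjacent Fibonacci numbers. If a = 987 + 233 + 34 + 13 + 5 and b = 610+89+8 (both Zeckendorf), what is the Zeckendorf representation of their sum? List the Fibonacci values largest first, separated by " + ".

1597 + 377 + 5

The two numbers are 1272 and 707, so their sum is 1979.
Greedily peel off the largest Fibonacci term at each step:
take 1597 (≤ 1979); 1979 − 1597 = 382
take 377 (≤ 382); 382 − 377 = 5
take 5 (≤ 5); 5 − 5 = 0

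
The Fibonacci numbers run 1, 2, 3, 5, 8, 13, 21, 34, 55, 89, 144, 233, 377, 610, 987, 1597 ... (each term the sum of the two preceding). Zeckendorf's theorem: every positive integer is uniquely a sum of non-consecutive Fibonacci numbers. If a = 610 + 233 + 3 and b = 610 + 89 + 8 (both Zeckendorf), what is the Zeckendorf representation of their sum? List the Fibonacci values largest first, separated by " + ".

987 + 377 + 144 + 34 + 8 + 3

The two numbers are 846 and 707, so their sum is 1553.
1553 − 987 = 566
566 − 377 = 189
189 − 144 = 45
45 − 34 = 11
11 − 8 = 3
3 − 3 = 0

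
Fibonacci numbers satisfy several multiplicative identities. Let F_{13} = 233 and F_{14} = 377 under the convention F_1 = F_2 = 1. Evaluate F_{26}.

By the doubling identity F_{2k} = F_k(2F_{k+1} − F_k): F_{26} = 233·(2·377 − 233) = 233·521 = 121393.

121393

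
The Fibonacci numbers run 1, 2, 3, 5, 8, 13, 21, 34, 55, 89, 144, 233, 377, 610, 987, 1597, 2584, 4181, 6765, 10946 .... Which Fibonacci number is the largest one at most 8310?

6765

6765 ≤ 8310 < 10946, so the largest Fibonacci number not exceeding 8310 is 6765.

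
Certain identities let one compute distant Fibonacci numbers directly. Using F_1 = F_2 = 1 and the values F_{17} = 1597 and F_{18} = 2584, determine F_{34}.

5702887

By the doubling identity F_{2k} = F_k(2F_{k+1} − F_k): F_{34} = 1597·(2·2584 − 1597) = 1597·3571 = 5702887.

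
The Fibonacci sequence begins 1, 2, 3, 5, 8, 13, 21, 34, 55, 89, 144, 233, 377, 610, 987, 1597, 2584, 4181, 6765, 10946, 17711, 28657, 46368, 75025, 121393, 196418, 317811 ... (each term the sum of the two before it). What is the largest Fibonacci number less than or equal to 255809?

196418

196418 ≤ 255809 < 317811, so the largest Fibonacci number not exceeding 255809 is 196418.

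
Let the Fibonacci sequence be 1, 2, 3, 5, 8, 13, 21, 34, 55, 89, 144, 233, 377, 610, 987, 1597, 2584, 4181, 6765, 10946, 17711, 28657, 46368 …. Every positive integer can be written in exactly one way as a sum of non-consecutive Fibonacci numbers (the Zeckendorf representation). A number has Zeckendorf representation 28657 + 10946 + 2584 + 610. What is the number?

42797

28657 + 10946 + 2584 + 610 = 42797.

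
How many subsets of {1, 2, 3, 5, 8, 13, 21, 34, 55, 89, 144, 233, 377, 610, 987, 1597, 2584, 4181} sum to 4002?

7

Each representation comes from the Zeckendorf form by replacing some F_k with F_{k−1} + F_{k−2} where possible.
4002 = 2584+987+377+34+13+5+2 = 2584+987+233+144+34+13+5+2 = 2584+987+233+89+55+34+13+5+2 = … (4 more), for 7 in all.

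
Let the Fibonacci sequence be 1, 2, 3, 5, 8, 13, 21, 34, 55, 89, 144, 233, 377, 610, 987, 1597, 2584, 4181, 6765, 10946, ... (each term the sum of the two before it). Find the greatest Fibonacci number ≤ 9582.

6765 ≤ 9582 < 10946, so the largest Fibonacci number not exceeding 9582 is 6765.

6765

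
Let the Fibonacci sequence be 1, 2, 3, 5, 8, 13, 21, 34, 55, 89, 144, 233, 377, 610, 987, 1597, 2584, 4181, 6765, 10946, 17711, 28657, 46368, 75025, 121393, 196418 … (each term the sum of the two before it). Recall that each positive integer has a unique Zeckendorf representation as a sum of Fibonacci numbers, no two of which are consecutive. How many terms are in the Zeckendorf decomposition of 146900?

7

largest Fibonacci ≤ 146900 is 121393; 146900 − 121393 = 25507
largest Fibonacci ≤ 25507 is 17711; 25507 − 17711 = 7796
largest Fibonacci ≤ 7796 is 6765; 7796 − 6765 = 1031
largest Fibonacci ≤ 1031 is 987; 1031 − 987 = 44
largest Fibonacci ≤ 44 is 34; 44 − 34 = 10
largest Fibonacci ≤ 10 is 8; 10 − 8 = 2
largest Fibonacci ≤ 2 is 2; 2 − 2 = 0
146900 = 121393 + 17711 + 6765 + 987 + 34 + 8 + 2, which has 7 terms.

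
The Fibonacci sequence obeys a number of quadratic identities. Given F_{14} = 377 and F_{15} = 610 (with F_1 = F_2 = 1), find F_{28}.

317811

By the doubling identity F_{2k} = F_k(2F_{k+1} − F_k): F_{28} = 377·(2·610 − 377) = 377·843 = 317811.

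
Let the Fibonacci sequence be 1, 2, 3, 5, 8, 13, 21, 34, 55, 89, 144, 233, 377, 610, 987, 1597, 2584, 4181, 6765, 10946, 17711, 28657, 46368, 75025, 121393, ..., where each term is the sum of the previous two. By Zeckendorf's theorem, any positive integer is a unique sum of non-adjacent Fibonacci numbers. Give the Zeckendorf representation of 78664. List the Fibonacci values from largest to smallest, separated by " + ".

take 75025 (≤ 78664); 78664 − 75025 = 3639
take 2584 (≤ 3639); 3639 − 2584 = 1055
take 987 (≤ 1055); 1055 − 987 = 68
take 55 (≤ 68); 68 − 55 = 13
take 13 (≤ 13); 13 − 13 = 0
So 78664 = 75025 + 2584 + 987 + 55 + 13, with no two terms consecutive in the sequence.

75025 + 2584 + 987 + 55 + 13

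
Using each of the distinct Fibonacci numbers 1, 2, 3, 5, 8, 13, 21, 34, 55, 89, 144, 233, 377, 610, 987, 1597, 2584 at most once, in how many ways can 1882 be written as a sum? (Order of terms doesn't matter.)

23

1882 = 1597+233+34+13+5 = 1597+233+34+13+3+2 = 1597+144+89+34+13+5 = 987+610+233+34+13+5 = 1597+233+34+8+5+3+2 = … (18 more), for 23 in all.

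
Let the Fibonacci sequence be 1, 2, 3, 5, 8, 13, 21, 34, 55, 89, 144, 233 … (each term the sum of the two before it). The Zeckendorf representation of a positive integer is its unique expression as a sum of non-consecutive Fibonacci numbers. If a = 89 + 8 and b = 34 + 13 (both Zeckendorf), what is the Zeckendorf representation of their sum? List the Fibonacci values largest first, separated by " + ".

144

The two numbers are 97 and 47, so their sum is 144.
subtract 144 from 144: 0 remains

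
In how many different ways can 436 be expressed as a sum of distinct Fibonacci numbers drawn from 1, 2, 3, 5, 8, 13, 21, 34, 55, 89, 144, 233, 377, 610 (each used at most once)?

8

Starting from the Zeckendorf form and repeatedly splitting a term F_k into F_{k−1} + F_{k−2} (when neither is already used) reaches every representation.
436 = 377+55+3+1 = 377+34+21+3+1 = 233+144+55+3+1 = 377+34+13+8+3+1 = 233+144+34+21+3+1 = … (3 more), for 8 in all.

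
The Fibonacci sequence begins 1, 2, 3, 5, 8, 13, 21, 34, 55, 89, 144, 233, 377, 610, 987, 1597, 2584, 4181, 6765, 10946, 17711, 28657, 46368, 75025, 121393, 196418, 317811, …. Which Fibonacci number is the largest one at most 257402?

196418

196418 ≤ 257402 < 317811, so the largest Fibonacci number not exceeding 257402 is 196418.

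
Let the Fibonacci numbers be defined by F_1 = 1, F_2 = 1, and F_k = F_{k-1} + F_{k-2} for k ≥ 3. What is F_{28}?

317811

Iterating the recurrence up to F_{22} = 17711 and F_{21} = 10946:
F_{23} = F_{22} + F_{21} = 17711 + 10946 = 28657
F_{24} = F_{23} + F_{22} = 28657 + 17711 = 46368
F_{25} = F_{24} + F_{23} = 46368 + 28657 = 75025
F_{26} = F_{25} + F_{24} = 75025 + 46368 = 121393
F_{27} = F_{26} + F_{25} = 121393 + 75025 = 196418
F_{28} = F_{27} + F_{26} = 196418 + 121393 = 317811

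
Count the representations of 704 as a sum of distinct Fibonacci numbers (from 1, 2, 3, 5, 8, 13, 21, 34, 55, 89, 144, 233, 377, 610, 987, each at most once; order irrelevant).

Each representation comes from the Zeckendorf form by replacing some F_k with F_{k−1} + F_{k−2} where possible.
704 = 610+89+5 = 610+89+3+2 = 610+55+34+5 = … (16 more), for 19 in all.

19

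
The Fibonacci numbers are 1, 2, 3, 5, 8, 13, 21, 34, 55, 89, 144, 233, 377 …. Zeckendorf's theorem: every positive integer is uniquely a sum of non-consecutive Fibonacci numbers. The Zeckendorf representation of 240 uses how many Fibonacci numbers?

3

Greedily peel off the largest Fibonacci term at each step:
subtract 233 from 240: 7 remains
subtract 5 from 7: 2 remains
subtract 2 from 2: 0 remains
240 = 233 + 5 + 2, which has 3 terms.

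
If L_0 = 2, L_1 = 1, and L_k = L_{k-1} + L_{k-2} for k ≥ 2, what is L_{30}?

1860498

Iterating the recurrence up to L_{25} = 167761 and L_{24} = 103682:
L_{26} = L_{25} + L_{24} = 167761 + 103682 = 271443
L_{27} = L_{26} + L_{25} = 271443 + 167761 = 439204
L_{28} = L_{27} + L_{26} = 439204 + 271443 = 710647
L_{29} = L_{28} + L_{27} = 710647 + 439204 = 1149851
L_{30} = L_{29} + L_{28} = 1149851 + 710647 = 1860498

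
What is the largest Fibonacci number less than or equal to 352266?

317811 ≤ 352266 < 514229, so the largest Fibonacci number not exceeding 352266 is 317811.

317811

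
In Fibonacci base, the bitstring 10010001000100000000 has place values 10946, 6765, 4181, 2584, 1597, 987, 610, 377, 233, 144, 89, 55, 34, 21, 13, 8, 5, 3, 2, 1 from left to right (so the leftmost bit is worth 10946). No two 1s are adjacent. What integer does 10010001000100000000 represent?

13962

Summing the place values of the 1 bits: 10946 + 2584 + 377 + 55 = 13962.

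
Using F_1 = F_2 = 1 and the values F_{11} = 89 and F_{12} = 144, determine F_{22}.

17711

By the doubling identity F_{2k} = F_k(2F_{k+1} − F_k): F_{22} = 89·(2·144 − 89) = 89·199 = 17711.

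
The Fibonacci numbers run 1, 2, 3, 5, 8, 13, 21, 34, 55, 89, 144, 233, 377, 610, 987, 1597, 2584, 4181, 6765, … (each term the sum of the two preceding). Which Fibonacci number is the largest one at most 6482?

4181

4181 ≤ 6482 < 6765, so the largest Fibonacci number not exceeding 6482 is 4181.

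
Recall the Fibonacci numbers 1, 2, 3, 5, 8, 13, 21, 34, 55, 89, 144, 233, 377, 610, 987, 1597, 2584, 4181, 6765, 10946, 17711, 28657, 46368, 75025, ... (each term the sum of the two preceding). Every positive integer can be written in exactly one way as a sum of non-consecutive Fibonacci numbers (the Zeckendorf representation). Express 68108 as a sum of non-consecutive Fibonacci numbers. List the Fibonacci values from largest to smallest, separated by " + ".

46368 + 17711 + 2584 + 987 + 377 + 55 + 21 + 5

largest Fibonacci ≤ 68108 is 46368; 68108 − 46368 = 21740
largest Fibonacci ≤ 21740 is 17711; 21740 − 17711 = 4029
largest Fibonacci ≤ 4029 is 2584; 4029 − 2584 = 1445
largest Fibonacci ≤ 1445 is 987; 1445 − 987 = 458
largest Fibonacci ≤ 458 is 377; 458 − 377 = 81
largest Fibonacci ≤ 81 is 55; 81 − 55 = 26
largest Fibonacci ≤ 26 is 21; 26 − 21 = 5
largest Fibonacci ≤ 5 is 5; 5 − 5 = 0
So 68108 = 46368 + 17711 + 2584 + 987 + 377 + 55 + 21 + 5, with no two terms consecutive in the sequence.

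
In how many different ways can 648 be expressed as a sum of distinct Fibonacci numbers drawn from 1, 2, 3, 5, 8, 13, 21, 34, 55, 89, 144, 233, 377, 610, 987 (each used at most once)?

Each representation comes from the Zeckendorf form by replacing some F_k with F_{k−1} + F_{k−2} where possible.
648 = 610+34+3+1 = 610+21+13+3+1 = 377+233+34+3+1 = … (8 more), for 11 in all.

11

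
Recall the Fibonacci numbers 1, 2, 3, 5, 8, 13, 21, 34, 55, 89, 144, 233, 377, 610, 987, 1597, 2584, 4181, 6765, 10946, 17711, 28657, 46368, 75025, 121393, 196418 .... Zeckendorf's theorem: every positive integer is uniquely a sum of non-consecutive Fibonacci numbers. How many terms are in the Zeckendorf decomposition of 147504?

take 121393 (≤ 147504); 147504 − 121393 = 26111
take 17711 (≤ 26111); 26111 − 17711 = 8400
take 6765 (≤ 8400); 8400 − 6765 = 1635
take 1597 (≤ 1635); 1635 − 1597 = 38
take 34 (≤ 38); 38 − 34 = 4
take 3 (≤ 4); 4 − 3 = 1
take 1 (≤ 1); 1 − 1 = 0
147504 = 121393 + 17711 + 6765 + 1597 + 34 + 3 + 1, which has 7 terms.

7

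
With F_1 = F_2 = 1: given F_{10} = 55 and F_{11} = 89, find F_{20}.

6765

By the doubling identity F_{2k} = F_k(2F_{k+1} − F_k): F_{20} = 55·(2·89 − 55) = 55·123 = 6765.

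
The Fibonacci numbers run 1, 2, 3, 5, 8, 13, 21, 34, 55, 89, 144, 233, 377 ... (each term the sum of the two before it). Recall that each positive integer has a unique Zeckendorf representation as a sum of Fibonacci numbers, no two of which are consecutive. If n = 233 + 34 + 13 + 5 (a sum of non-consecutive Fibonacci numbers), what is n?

285

233 + 34 + 13 + 5 = 285.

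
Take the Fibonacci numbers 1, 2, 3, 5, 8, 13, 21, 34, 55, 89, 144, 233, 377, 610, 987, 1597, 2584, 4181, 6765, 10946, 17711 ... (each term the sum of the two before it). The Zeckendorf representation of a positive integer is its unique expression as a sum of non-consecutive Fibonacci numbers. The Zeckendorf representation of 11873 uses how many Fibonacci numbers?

6

largest Fibonacci ≤ 11873 is 10946; 11873 − 10946 = 927
largest Fibonacci ≤ 927 is 610; 927 − 610 = 317
largest Fibonacci ≤ 317 is 233; 317 − 233 = 84
largest Fibonacci ≤ 84 is 55; 84 − 55 = 29
largest Fibonacci ≤ 29 is 21; 29 − 21 = 8
largest Fibonacci ≤ 8 is 8; 8 − 8 = 0
11873 = 10946 + 610 + 233 + 55 + 21 + 8, which has 6 terms.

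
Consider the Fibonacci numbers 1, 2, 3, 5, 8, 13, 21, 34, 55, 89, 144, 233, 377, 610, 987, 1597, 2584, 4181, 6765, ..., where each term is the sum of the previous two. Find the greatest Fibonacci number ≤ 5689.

4181 ≤ 5689 < 6765, so the largest Fibonacci number not exceeding 5689 is 4181.

4181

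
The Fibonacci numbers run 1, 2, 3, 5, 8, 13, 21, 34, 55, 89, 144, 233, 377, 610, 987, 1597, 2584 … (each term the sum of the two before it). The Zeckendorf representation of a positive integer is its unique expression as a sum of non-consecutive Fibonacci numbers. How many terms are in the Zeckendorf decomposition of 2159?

Greedily peel off the largest Fibonacci term at each step:
take 1597 (≤ 2159); 2159 − 1597 = 562
take 377 (≤ 562); 562 − 377 = 185
take 144 (≤ 185); 185 − 144 = 41
take 34 (≤ 41); 41 − 34 = 7
take 5 (≤ 7); 7 − 5 = 2
take 2 (≤ 2); 2 − 2 = 0
2159 = 1597 + 377 + 144 + 34 + 5 + 2, which has 6 terms.

6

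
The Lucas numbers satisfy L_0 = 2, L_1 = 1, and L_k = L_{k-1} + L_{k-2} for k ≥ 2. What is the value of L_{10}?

123

Iterating the recurrence up to L_{4} = 7 and L_{3} = 4:
L_{5} = L_{4} + L_{3} = 7 + 4 = 11
L_{6} = L_{5} + L_{4} = 11 + 7 = 18
L_{7} = L_{6} + L_{5} = 18 + 11 = 29
L_{8} = L_{7} + L_{6} = 29 + 18 = 47
L_{9} = L_{8} + L_{7} = 47 + 29 = 76
L_{10} = L_{9} + L_{8} = 76 + 47 = 123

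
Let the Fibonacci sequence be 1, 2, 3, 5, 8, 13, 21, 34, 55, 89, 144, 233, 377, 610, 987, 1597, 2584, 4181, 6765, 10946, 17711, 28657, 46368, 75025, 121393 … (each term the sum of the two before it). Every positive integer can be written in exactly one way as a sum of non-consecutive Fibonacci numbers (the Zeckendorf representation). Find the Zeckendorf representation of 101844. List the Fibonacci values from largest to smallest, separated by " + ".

Greedy algorithm:
take 75025 (≤ 101844); 101844 − 75025 = 26819
take 17711 (≤ 26819); 26819 − 17711 = 9108
take 6765 (≤ 9108); 9108 − 6765 = 2343
take 1597 (≤ 2343); 2343 − 1597 = 746
take 610 (≤ 746); 746 − 610 = 136
take 89 (≤ 136); 136 − 89 = 47
take 34 (≤ 47); 47 − 34 = 13
take 13 (≤ 13); 13 − 13 = 0
So 101844 = 75025 + 17711 + 6765 + 1597 + 610 + 89 + 34 + 13, with no two terms consecutive in the sequence.

75025 + 17711 + 6765 + 1597 + 610 + 89 + 34 + 13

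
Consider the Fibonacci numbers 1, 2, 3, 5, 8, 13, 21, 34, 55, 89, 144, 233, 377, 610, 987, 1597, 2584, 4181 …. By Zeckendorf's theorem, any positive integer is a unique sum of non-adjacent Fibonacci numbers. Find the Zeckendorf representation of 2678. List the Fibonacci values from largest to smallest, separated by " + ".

2584 + 89 + 5

Repeatedly subtract the largest Fibonacci number that fits:
subtract 2584 from 2678: 94 remains
subtract 89 from 94: 5 remains
subtract 5 from 5: 0 remains
So 2678 = 2584 + 89 + 5, with no two terms consecutive in the sequence.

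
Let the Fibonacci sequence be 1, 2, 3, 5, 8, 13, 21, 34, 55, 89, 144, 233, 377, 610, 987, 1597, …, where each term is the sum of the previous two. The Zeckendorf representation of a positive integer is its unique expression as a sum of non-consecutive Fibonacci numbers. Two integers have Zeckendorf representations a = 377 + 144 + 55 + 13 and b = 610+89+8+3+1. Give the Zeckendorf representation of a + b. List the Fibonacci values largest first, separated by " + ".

987 + 233 + 55 + 21 + 3 + 1

The two numbers are 589 and 711, so their sum is 1300.
Greedily peel off the largest Fibonacci term at each step:
take 987 (≤ 1300); 1300 − 987 = 313
take 233 (≤ 313); 313 − 233 = 80
take 55 (≤ 80); 80 − 55 = 25
take 21 (≤ 25); 25 − 21 = 4
take 3 (≤ 4); 4 − 3 = 1
take 1 (≤ 1); 1 − 1 = 0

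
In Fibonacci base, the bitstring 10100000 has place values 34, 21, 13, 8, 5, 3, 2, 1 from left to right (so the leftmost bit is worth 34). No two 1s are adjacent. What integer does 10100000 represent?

47

Summing the place values of the 1 bits: 34 + 13 = 47.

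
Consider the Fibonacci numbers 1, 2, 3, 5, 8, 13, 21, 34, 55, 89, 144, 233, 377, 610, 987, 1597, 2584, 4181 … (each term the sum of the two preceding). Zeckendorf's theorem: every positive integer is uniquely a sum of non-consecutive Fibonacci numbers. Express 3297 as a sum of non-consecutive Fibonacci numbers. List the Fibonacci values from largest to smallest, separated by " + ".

2584 + 610 + 89 + 13 + 1

largest Fibonacci ≤ 3297 is 2584; 3297 − 2584 = 713
largest Fibonacci ≤ 713 is 610; 713 − 610 = 103
largest Fibonacci ≤ 103 is 89; 103 − 89 = 14
largest Fibonacci ≤ 14 is 13; 14 − 13 = 1
largest Fibonacci ≤ 1 is 1; 1 − 1 = 0
So 3297 = 2584 + 610 + 89 + 13 + 1, with no two terms consecutive in the sequence.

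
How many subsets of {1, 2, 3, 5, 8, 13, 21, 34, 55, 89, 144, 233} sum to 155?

Starting from the Zeckendorf form and repeatedly splitting a term F_k into F_{k−1} + F_{k−2} (when neither is already used) reaches every representation.
155 = 144+8+3 = 144+8+2+1 = 89+55+8+3 = … (7 more), for 10 in all.

10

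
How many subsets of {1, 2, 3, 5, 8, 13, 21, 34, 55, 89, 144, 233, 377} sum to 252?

252 = 233+13+5+1 = 233+13+3+2+1 = 144+89+13+5+1 = 233+8+5+3+2+1 = 144+89+13+3+2+1 = … (5 more), for 10 in all.

10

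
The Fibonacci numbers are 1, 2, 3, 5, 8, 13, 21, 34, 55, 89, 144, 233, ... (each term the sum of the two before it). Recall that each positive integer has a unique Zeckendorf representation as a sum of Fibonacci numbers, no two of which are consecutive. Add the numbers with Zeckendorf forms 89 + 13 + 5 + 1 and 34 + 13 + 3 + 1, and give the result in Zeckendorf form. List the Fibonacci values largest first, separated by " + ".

144 + 13 + 2

The two numbers are 108 and 51, so their sum is 159.
159 − 144 = 15
15 − 13 = 2
2 − 2 = 0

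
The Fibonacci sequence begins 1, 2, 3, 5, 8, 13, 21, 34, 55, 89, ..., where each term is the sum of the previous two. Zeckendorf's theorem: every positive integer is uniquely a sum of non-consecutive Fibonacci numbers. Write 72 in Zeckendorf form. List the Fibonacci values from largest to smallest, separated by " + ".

55 + 13 + 3 + 1

55 ≤ 72 < 89, so take 55; remainder 17
13 ≤ 17 < 21, so take 13; remainder 4
3 ≤ 4 < 5, so take 3; remainder 1
1 ≤ 1 < 2, so take 1; remainder 0
So 72 = 55 + 13 + 3 + 1, with no two terms consecutive in the sequence.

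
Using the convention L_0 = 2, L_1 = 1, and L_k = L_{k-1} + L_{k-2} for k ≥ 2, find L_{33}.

Iterating the recurrence up to L_{27} = 439204 and L_{26} = 271443:
L_{28} = L_{27} + L_{26} = 439204 + 271443 = 710647
L_{29} = L_{28} + L_{27} = 710647 + 439204 = 1149851
L_{30} = L_{29} + L_{28} = 1149851 + 710647 = 1860498
L_{31} = L_{30} + L_{29} = 1860498 + 1149851 = 3010349
L_{32} = L_{31} + L_{30} = 3010349 + 1860498 = 4870847
L_{33} = L_{32} + L_{31} = 4870847 + 3010349 = 7881196

7881196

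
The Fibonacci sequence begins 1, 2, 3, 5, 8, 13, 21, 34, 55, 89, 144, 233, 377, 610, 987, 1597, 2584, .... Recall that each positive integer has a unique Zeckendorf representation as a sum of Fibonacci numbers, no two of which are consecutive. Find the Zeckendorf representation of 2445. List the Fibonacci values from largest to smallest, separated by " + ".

1597 + 610 + 233 + 5

Greedily peel off the largest Fibonacci term at each step:
2445 − 1597 = 848
848 − 610 = 238
238 − 233 = 5
5 − 5 = 0
So 2445 = 1597 + 610 + 233 + 5, with no two terms consecutive in the sequence.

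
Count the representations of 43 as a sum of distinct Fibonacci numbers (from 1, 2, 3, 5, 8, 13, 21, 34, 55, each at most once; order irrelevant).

4

43 = 34+8+1 = 34+5+3+1 = 21+13+8+1 = 21+13+5+3+1 — 4 representations.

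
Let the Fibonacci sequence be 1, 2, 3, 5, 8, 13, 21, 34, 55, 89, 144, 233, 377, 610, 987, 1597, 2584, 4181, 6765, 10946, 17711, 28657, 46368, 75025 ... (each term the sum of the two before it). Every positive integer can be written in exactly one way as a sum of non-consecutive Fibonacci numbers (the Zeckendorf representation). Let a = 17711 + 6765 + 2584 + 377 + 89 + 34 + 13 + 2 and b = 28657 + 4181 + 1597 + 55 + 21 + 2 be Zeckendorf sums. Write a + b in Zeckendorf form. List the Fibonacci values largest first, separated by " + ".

The two numbers are 27575 and 34513, so their sum is 62088.
take 46368 (≤ 62088); 62088 − 46368 = 15720
take 10946 (≤ 15720); 15720 − 10946 = 4774
take 4181 (≤ 4774); 4774 − 4181 = 593
take 377 (≤ 593); 593 − 377 = 216
take 144 (≤ 216); 216 − 144 = 72
take 55 (≤ 72); 72 − 55 = 17
take 13 (≤ 17); 17 − 13 = 4
take 3 (≤ 4); 4 − 3 = 1
take 1 (≤ 1); 1 − 1 = 0

46368 + 10946 + 4181 + 377 + 144 + 55 + 13 + 3 + 1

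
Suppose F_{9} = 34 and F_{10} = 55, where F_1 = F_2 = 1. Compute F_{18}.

By the doubling identity F_{2k} = F_k(2F_{k+1} − F_k): F_{18} = 34·(2·55 − 34) = 34·76 = 2584.

2584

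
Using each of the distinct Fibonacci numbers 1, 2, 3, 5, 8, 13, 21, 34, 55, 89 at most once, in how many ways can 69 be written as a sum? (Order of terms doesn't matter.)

6

Starting from the Zeckendorf form and repeatedly splitting a term F_k into F_{k−1} + F_{k−2} (when neither is already used) reaches every representation.
69 = 55+13+1 = 55+8+5+1 = 34+21+13+1 = 55+8+3+2+1 = … (2 more), for 6 in all.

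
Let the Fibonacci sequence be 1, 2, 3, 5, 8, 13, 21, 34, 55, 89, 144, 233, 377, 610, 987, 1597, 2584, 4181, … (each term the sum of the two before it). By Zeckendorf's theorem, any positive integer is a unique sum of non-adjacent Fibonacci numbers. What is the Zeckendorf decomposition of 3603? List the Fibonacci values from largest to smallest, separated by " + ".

2584 + 987 + 21 + 8 + 3

take 2584 (≤ 3603); 3603 − 2584 = 1019
take 987 (≤ 1019); 1019 − 987 = 32
take 21 (≤ 32); 32 − 21 = 11
take 8 (≤ 11); 11 − 8 = 3
take 3 (≤ 3); 3 − 3 = 0
So 3603 = 2584 + 987 + 21 + 8 + 3, with no two terms consecutive in the sequence.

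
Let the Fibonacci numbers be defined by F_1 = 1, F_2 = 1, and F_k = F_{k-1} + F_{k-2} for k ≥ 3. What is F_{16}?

987

Iterating the recurrence up to F_{11} = 89 and F_{10} = 55:
F_{12} = F_{11} + F_{10} = 89 + 55 = 144
F_{13} = F_{12} + F_{11} = 144 + 89 = 233
F_{14} = F_{13} + F_{12} = 233 + 144 = 377
F_{15} = F_{14} + F_{13} = 377 + 233 = 610
F_{16} = F_{15} + F_{14} = 610 + 377 = 987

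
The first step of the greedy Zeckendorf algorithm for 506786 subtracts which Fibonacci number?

317811

317811 ≤ 506786 < 514229, so the largest Fibonacci number not exceeding 506786 is 317811.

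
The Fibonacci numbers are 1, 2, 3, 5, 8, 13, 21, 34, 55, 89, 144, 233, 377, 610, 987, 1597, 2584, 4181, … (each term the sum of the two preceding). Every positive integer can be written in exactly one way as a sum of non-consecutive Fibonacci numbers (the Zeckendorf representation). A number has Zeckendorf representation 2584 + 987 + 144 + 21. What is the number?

2584 + 987 + 144 + 21 = 3736.

3736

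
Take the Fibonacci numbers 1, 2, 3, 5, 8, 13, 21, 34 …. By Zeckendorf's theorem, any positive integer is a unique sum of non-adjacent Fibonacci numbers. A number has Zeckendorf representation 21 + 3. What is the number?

21 + 3 = 24.

24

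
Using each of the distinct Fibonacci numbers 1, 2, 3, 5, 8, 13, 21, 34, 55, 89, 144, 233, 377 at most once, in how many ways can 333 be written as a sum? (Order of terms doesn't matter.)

15

Starting from the Zeckendorf form and repeatedly splitting a term F_k into F_{k−1} + F_{k−2} (when neither is already used) reaches every representation.
333 = 233+89+8+3 = 233+89+8+2+1 = 233+55+34+8+3 = … (12 more), for 15 in all.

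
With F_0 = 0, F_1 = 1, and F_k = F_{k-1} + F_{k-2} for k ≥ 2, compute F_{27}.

196418

Iterating the recurrence up to F_{19} = 4181 and F_{18} = 2584:
F_{20} = F_{19} + F_{18} = 4181 + 2584 = 6765
F_{21} = F_{20} + F_{19} = 6765 + 4181 = 10946
F_{22} = F_{21} + F_{20} = 10946 + 6765 = 17711
F_{23} = F_{22} + F_{21} = 17711 + 10946 = 28657
F_{24} = F_{23} + F_{22} = 28657 + 17711 = 46368
F_{25} = F_{24} + F_{23} = 46368 + 28657 = 75025
F_{26} = F_{25} + F_{24} = 75025 + 46368 = 121393
F_{27} = F_{26} + F_{25} = 121393 + 75025 = 196418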